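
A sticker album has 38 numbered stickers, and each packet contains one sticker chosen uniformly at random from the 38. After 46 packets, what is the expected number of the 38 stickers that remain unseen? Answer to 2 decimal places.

For each sticker, P(unseen after 46) = (37/38)^46 = 0.293.
By linearity of expectation, E[unseen] = 38·(37/38)^46 = 11.143.

11.14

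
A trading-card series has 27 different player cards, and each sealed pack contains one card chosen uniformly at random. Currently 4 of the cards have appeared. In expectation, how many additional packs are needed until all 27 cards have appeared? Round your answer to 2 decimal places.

100.83

From k distinct to k+1 distinct takes on average 27/(27-k) packs.
Sum over k = 4,...,26: E = 27/23 + 27/22 + 27/21 + ... + 27/2 + 27/1 = 100.826.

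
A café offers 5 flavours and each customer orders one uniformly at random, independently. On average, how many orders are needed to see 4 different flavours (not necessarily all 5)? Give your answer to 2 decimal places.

Going from k to k+1 distinct takes a geometric number of orders with mean 5/(5-k).
Sum over k = 0,...,3: E = 5/5 + 5/4 + 5/3 + 5/2 = 6.417.

6.42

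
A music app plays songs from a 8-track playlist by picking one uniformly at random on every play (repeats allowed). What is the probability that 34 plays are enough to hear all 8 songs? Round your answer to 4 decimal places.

By inclusion–exclusion over which songs are missing,
P(all seen) = Σ_{j=0}^{8} (-1)^j C(8,j)((8-j)/8)^34
= 1.00000 - 0.08538 + 0.00158 - 0.00001 + 0.00000 - 0.00000 + 0.00000 - 0.00000 + 0.00000
= 0.91619.

0.9162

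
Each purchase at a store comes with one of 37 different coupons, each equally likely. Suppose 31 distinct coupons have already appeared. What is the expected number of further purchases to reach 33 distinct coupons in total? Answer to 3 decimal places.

13.567

The wait to go from k to k+1 distinct coupons is geometric with mean 37/(37-k).
Sum over k = 31,...,32: E = 37/6 + 37/5 = 13.5667.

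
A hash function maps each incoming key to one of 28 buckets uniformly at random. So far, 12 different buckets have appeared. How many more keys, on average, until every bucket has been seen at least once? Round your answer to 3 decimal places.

94.660

From k distinct to k+1 distinct takes on average 28/(28-k) keys.
Sum over k = 12,...,27: E = 28/16 + 28/15 + 28/14 + ... + 28/2 + 28/1 = 94.6604.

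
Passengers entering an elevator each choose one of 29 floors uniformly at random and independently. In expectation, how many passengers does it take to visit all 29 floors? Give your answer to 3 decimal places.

114.888

Split into phases: going from k distinct to k+1 distinct takes on average 29/(29-k) passengers.
E[T] = 29/29 + 29/28 + 29/27 + ... + 29/2 + 29/1 = 29·H_{29}.
H_{29} = 3.9617, so E[T] = 114.8880.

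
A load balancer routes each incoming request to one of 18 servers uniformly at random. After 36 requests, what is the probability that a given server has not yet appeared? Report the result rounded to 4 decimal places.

0.1277

On each request the fixed server fails to appear with probability 17/18.
P(still missing after 36) = (17/18)^36 = 0.12775.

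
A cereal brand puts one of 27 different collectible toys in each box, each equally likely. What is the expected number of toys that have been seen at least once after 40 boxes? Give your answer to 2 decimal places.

For each toy, P(seen in 40 boxes) = 1 - (26/27)^40 = 0.779.
By linearity of expectation, E[distinct seen] = 27·(1 - (26/27)^40) = 21.033.

21.03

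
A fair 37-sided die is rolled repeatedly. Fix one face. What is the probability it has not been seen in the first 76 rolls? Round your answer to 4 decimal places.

On each roll the fixed face fails to appear with probability 36/37.
P(still missing after 76) = (36/37)^76 = 0.12464.

0.1246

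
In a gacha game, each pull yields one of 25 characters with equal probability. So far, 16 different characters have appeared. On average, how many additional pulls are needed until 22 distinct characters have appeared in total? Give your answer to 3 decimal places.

24.891

From k distinct to k+1 distinct takes on average 25/(25-k) pulls.
Sum over k = 16,...,21: E = 25/9 + 25/8 + 25/7 + 25/6 + 25/5 + 25/4 = 24.8909.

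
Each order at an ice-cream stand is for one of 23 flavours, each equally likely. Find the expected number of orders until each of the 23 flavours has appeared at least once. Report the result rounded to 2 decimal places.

85.89

The wait to go from k to k+1 distinct flavours is geometric with mean 23/(23-k).
E[T] = 23/23 + 23/22 + 23/21 + ... + 23/2 + 23/1 = 23·H_{23}.
H_{23} = 3.734, so E[T] = 85.889.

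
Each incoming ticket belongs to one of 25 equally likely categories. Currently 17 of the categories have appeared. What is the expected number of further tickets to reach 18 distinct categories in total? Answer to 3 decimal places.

3.125

From k distinct to k+1 distinct takes on average 25/(25-k) tickets.
Only the k = 17 term is needed: E = 25/8 = 3.1250.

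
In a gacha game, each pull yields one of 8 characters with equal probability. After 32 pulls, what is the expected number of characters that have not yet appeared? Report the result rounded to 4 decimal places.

0.1115

For each character, P(unseen after 32) = (7/8)^32 = 0.01394.
By linearity of expectation, E[unseen] = 8·(7/8)^32 = 0.11152.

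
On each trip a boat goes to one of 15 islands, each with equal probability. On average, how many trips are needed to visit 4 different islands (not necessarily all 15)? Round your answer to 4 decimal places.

4.4753

Going from k to k+1 distinct takes a geometric number of trips with mean 15/(15-k).
Sum over k = 0,...,3: E = 15/15 + 15/14 + 15/13 + 15/12 = 4.47527.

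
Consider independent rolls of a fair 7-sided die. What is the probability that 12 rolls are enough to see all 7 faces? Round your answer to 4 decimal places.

0.2285

Let A_i be the event that face i is missing after 12 rolls. By inclusion–exclusion on the A_i,
P(all seen) = Σ_{j=0}^{7} (-1)^j C(7,j)((7-j)/7)^12
= 1.00000 - 1.10087 + 0.37041 - 0.04242 + 0.00134 - 0.00001 + 0.00000 - 0.00000
= 0.22845.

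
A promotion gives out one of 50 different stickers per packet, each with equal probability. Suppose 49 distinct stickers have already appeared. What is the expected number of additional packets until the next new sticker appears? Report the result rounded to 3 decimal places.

The number of packets until the next new sticker is geometric with success probability 1/50, so its mean is 50/1.
E = 50/1 = 50.0000.

50.000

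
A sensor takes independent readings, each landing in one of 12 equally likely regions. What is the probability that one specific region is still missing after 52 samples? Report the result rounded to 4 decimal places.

0.0108

On each sample the fixed region fails to appear with probability 11/12.
P(still missing after 52) = (11/12)^52 = 0.01084.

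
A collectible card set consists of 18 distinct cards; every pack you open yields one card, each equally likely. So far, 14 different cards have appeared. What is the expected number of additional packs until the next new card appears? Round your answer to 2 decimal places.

4.50

Each pack yields a new card with probability (18-14)/18 = 4/18, so the wait is geometric with mean 18/4.
E = 18/4 = 4.500.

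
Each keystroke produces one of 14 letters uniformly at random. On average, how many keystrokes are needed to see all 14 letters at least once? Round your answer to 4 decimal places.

After k distinct letters have appeared, the next keystroke gives a new one with probability (14-k)/14, so the expected wait for the (k+1)-th is 14/(14-k).
E[T] = 14/14 + 14/13 + 14/12 + ... + 14/2 + 14/1 = 14·H_{14}.
H_{14} = 3.25156, so E[T] = 45.52187.

45.5219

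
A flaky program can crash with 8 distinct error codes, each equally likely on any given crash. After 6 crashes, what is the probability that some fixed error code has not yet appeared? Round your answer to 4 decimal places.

0.4488

Each crash misses the fixed error code with probability (8-1)/8 = 7/8, independently.
P(still missing after 6) = (7/8)^6 = 0.44880.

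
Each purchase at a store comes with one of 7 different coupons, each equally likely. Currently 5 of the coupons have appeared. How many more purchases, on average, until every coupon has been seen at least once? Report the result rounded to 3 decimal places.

10.500

With k distinct coupons already seen, the next new one takes an expected 7/(7-k) purchases.
Sum over k = 5,...,6: E = 7/2 + 7/1 = 10.5000.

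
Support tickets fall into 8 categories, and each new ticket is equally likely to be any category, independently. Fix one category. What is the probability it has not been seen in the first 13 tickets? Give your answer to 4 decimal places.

On each ticket the fixed category fails to appear with probability 7/8.
P(still missing after 13) = (7/8)^13 = 0.17624.

0.1762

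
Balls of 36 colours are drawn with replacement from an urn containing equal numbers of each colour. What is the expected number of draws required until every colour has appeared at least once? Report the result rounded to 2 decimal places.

150.28

Split into phases: going from k distinct to k+1 distinct takes on average 36/(36-k) draws.
E[T] = 36/36 + 36/35 + 36/34 + ... + 36/2 + 36/1 = 36·H_{36}.
H_{36} = 4.175, so E[T] = 150.284.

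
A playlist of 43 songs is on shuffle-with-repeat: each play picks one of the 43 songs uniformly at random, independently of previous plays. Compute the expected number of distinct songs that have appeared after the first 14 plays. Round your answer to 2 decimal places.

For each song, P(seen in 14 plays) = 1 - (42/43)^14 = 0.281.
By linearity of expectation, E[distinct seen] = 43·(1 - (42/43)^14) = 12.069.

12.07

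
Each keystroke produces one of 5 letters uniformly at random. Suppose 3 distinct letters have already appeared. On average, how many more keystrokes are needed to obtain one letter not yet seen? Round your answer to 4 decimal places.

Each keystroke yields a new letter with probability (5-3)/5 = 2/5, so the wait is geometric with mean 5/2.
E = 5/2 = 2.50000.

2.5000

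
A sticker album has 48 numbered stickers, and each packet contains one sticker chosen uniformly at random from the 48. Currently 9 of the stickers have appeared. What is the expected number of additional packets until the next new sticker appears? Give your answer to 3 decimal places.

The number of packets until the next new sticker is geometric with success probability 39/48, so its mean is 48/39.
E = 48/39 = 1.2308.

1.231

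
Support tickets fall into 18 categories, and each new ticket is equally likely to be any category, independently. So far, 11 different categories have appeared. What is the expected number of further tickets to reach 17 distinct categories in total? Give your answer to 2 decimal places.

28.67

The wait to go from k to k+1 distinct categories is geometric with mean 18/(18-k).
Sum over k = 11,...,16: E = 18/7 + 18/6 + 18/5 + 18/4 + 18/3 + 18/2 = 28.671.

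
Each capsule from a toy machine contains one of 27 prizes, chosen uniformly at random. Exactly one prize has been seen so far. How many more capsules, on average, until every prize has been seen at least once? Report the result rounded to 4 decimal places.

104.0693

The wait to go from k to k+1 distinct prizes is geometric with mean 27/(27-k).
Sum over k = 1,...,26: E = 27/26 + 27/25 + 27/24 + ... + 27/2 + 27/1 = 104.06933.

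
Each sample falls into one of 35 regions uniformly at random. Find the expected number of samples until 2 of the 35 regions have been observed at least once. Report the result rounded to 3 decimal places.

2.029

With k distinct regions already seen, the next new one arrives after an expected 35/(35-k) samples.
Sum over k = 0,...,1: E = 35/35 + 35/34 = 2.0294.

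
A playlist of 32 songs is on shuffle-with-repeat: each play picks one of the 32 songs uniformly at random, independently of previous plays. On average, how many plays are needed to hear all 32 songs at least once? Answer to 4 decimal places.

Split into phases: going from k distinct to k+1 distinct takes on average 32/(32-k) plays.
E[T] = 32/32 + 32/31 + 32/30 + ... + 32/2 + 32/1 = 32·H_{32}.
H_{32} = 4.05850, so E[T] = 129.87185.

129.8718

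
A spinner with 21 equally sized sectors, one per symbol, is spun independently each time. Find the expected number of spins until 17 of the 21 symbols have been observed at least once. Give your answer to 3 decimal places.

With k distinct symbols already seen, the next new one arrives after an expected 21/(21-k) spins.
Sum over k = 0,...,16: E = 21/21 + 21/20 + 21/19 + ... + 21/6 + 21/5 = 32.8025.

32.803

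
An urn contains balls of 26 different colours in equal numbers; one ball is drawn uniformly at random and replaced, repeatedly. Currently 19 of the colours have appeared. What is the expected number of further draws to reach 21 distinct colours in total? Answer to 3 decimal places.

With k distinct colours already seen, the next new one takes an expected 26/(26-k) draws.
Sum over k = 19,...,20: E = 26/7 + 26/6 = 8.0476.

8.048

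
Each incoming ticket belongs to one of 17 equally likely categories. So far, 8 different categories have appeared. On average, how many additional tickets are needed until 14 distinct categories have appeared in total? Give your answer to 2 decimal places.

The wait to go from k to k+1 distinct categories is geometric with mean 17/(17-k).
Sum over k = 8,...,13: E = 17/9 + 17/8 + 17/7 + 17/6 + 17/5 + 17/4 = 16.926.

16.93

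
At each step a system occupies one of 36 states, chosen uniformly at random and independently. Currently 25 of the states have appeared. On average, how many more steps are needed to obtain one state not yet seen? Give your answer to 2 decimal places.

Each step yields a new state with probability (36-25)/36 = 11/36, so the wait is geometric with mean 36/11.
E = 36/11 = 3.273.

3.27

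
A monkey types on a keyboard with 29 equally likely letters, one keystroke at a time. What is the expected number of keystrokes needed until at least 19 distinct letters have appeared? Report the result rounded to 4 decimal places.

Going from k to k+1 distinct takes a geometric number of keystrokes with mean 29/(29-k).
Sum over k = 0,...,18: E = 29/29 + 29/28 + 29/27 + ... + 29/12 + 29/11 = 29.94788.

29.9479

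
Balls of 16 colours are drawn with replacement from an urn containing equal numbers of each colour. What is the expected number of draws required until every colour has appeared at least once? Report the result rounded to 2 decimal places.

54.09

After k distinct colours have appeared, the next draw gives a new one with probability (16-k)/16, so the expected wait for the (k+1)-th is 16/(16-k).
E[T] = 16/16 + 16/15 + 16/14 + ... + 16/2 + 16/1 = 16·H_{16}.
H_{16} = 3.381, so E[T] = 54.092.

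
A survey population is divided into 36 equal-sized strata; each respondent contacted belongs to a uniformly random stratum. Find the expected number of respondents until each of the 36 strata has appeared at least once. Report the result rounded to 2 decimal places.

150.28

The wait to go from k to k+1 distinct strata is geometric with mean 36/(36-k).
E[T] = 36/36 + 36/35 + 36/34 + ... + 36/2 + 36/1 = 36·H_{36}.
H_{36} = 4.175, so E[T] = 150.284.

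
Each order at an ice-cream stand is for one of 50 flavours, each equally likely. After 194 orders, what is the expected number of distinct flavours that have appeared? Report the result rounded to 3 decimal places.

49.007

For each flavour, P(seen in 194 orders) = 1 - (49/50)^194 = 0.9801.
By linearity of expectation, E[distinct seen] = 50·(1 - (49/50)^194) = 49.0073.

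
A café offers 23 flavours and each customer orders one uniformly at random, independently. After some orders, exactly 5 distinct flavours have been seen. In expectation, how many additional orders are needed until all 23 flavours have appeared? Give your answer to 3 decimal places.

The wait to go from k to k+1 distinct flavours is geometric with mean 23/(23-k).
Sum over k = 5,...,22: E = 23/18 + 23/17 + 23/16 + ... + 23/2 + 23/1 = 80.3875.

80.387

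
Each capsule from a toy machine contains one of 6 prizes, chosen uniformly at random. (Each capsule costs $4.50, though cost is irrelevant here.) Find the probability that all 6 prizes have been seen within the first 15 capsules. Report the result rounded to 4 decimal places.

0.6442

Let A_i be the event that prize i is missing after 15 capsules. By inclusion–exclusion on the A_i,
P(all seen) = Σ_{j=0}^{6} (-1)^j C(6,j)((6-j)/6)^15
= 1.00000 - 0.38943 + 0.03425 - 0.00061 + 0.00000 - 0.00000 + 0.00000
= 0.64421.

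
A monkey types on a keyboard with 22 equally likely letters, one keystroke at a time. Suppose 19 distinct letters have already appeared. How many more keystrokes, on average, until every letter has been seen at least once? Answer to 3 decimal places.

The wait to go from k to k+1 distinct letters is geometric with mean 22/(22-k).
Sum over k = 19,...,21: E = 22/3 + 22/2 + 22/1 = 40.3333.

40.333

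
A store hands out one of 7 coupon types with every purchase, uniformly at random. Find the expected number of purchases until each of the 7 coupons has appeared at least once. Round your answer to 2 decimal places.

18.15

The wait to go from k to k+1 distinct coupons is geometric with mean 7/(7-k).
E[T] = 7/7 + 7/6 + 7/5 + ... + 7/2 + 7/1 = 7·H_{7}.
H_{7} = 2.593, so E[T] = 18.150.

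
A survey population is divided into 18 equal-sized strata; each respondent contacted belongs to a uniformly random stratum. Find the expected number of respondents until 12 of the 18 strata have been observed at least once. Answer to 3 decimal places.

With k distinct strata already seen, the next new one arrives after an expected 18/(18-k) respondents.
Sum over k = 0,...,11: E = 18/18 + 18/17 + 18/16 + ... + 18/8 + 18/7 = 18.8119.

18.812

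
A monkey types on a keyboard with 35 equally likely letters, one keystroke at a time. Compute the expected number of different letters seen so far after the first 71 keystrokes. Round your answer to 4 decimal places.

30.5307

For each letter, P(seen in 71 keystrokes) = 1 - (34/35)^71 = 0.87231.
By linearity of expectation, E[distinct seen] = 35·(1 - (34/35)^71) = 30.53069.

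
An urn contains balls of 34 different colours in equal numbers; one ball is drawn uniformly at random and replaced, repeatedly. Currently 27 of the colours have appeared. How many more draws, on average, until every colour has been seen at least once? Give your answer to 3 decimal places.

From k distinct to k+1 distinct takes on average 34/(34-k) draws.
Sum over k = 27,...,33: E = 34/7 + 34/6 + 34/5 + ... + 34/2 + 34/1 = 88.1571.

88.157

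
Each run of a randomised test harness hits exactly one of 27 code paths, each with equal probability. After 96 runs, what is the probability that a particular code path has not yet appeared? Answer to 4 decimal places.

On each run the fixed code path fails to appear with probability 26/27.
P(still missing after 96) = (26/27)^96 = 0.02670.

0.0267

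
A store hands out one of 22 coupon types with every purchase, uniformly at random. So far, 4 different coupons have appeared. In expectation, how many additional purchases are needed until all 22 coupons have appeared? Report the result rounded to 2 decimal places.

76.89

The wait to go from k to k+1 distinct coupons is geometric with mean 22/(22-k).
Sum over k = 4,...,21: E = 22/18 + 22/17 + 22/16 + ... + 22/2 + 22/1 = 76.892.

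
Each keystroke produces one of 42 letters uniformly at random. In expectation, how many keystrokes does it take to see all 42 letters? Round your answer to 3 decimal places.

181.723

After k distinct letters have appeared, the next keystroke gives a new one with probability (42-k)/42, so the expected wait for the (k+1)-th is 42/(42-k).
E[T] = 42/42 + 42/41 + 42/40 + ... + 42/2 + 42/1 = 42·H_{42}.
H_{42} = 4.3267, so E[T] = 181.7232.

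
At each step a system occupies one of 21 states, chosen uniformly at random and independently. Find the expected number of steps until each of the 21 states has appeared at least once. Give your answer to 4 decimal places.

Split into phases: going from k distinct to k+1 distinct takes on average 21/(21-k) steps.
E[T] = 21/21 + 21/20 + 21/19 + ... + 21/2 + 21/1 = 21·H_{21}.
H_{21} = 3.64536, so E[T] = 76.55253.

76.5525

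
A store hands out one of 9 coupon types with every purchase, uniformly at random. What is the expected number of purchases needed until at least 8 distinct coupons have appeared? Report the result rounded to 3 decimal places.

Going from k to k+1 distinct takes a geometric number of purchases with mean 9/(9-k).
Sum over k = 0,...,7: E = 9/9 + 9/8 + 9/7 + ... + 9/3 + 9/2 = 16.4607.

16.461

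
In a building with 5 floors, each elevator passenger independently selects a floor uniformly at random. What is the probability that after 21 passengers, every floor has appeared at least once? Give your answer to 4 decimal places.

0.9541

Let A_i be the event that floor i is missing after 21 passengers. By inclusion–exclusion on the A_i,
P(all seen) = Σ_{j=0}^{5} (-1)^j C(5,j)((5-j)/5)^21
= 1.00000 - 0.04612 + 0.00022 - 0.00000 + 0.00000 - 0.00000
= 0.95410.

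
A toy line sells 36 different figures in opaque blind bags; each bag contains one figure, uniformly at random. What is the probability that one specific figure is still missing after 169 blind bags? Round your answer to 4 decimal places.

0.0086

On each blind bag the fixed figure fails to appear with probability 35/36.
P(still missing after 169) = (35/36)^169 = 0.00856.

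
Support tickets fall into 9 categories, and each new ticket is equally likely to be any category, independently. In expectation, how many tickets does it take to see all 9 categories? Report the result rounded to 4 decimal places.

After k distinct categories have appeared, the next ticket gives a new one with probability (9-k)/9, so the expected wait for the (k+1)-th is 9/(9-k).
E[T] = 9/9 + 9/8 + 9/7 + ... + 9/2 + 9/1 = 9·H_{9}.
H_{9} = 2.82897, so E[T] = 25.46071.

25.4607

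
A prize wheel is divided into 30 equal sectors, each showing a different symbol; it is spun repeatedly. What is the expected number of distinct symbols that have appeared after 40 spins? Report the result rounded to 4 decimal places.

22.2698

For each symbol, P(seen in 40 spins) = 1 - (29/30)^40 = 0.74233.
By linearity of expectation, E[distinct seen] = 30·(1 - (29/30)^40) = 22.26980.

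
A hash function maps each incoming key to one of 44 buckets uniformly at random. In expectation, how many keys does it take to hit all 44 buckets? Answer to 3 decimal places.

192.400

Split into phases: going from k distinct to k+1 distinct takes on average 44/(44-k) keys.
E[T] = 44/44 + 44/43 + 44/42 + ... + 44/2 + 44/1 = 44·H_{44}.
H_{44} = 4.3727, so E[T] = 192.3999.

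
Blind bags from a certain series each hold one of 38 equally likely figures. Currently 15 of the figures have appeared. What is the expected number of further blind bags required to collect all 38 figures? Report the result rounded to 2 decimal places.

With k distinct figures already seen, the next new one takes an expected 38/(38-k) blind bags.
Sum over k = 15,...,37: E = 38/23 + 38/22 + 38/21 + ... + 38/2 + 38/1 = 141.903.

141.90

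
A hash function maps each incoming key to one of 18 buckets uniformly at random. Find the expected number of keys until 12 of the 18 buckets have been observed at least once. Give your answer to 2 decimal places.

18.81

With k distinct buckets already seen, the next new one arrives after an expected 18/(18-k) keys.
Sum over k = 0,...,11: E = 18/18 + 18/17 + 18/16 + ... + 18/8 + 18/7 = 18.812.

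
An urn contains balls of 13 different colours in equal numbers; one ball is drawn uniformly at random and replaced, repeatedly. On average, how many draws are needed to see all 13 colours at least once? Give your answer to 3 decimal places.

41.342

The wait to go from k to k+1 distinct colours is geometric with mean 13/(13-k).
E[T] = 13/13 + 13/12 + 13/11 + ... + 13/2 + 13/1 = 13·H_{13}.
H_{13} = 3.1801, so E[T] = 41.3417.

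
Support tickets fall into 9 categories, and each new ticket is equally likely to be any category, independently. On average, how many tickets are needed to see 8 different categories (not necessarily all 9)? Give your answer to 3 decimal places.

16.461

Going from k to k+1 distinct takes a geometric number of tickets with mean 9/(9-k).
Sum over k = 0,...,7: E = 9/9 + 9/8 + 9/7 + ... + 9/3 + 9/2 = 16.4607.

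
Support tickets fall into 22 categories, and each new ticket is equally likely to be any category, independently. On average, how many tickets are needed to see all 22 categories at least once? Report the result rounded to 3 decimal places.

Split into phases: going from k distinct to k+1 distinct takes on average 22/(22-k) tickets.
E[T] = 22/22 + 22/21 + 22/20 + ... + 22/2 + 22/1 = 22·H_{22}.
H_{22} = 3.6908, so E[T] = 81.1979.

81.198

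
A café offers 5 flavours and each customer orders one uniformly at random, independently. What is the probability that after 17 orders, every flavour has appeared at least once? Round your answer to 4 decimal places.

0.8891

Let A_i be the event that flavour i is missing after 17 orders. By inclusion–exclusion on the A_i,
P(all seen) = Σ_{j=0}^{5} (-1)^j C(5,j)((5-j)/5)^17
= 1.00000 - 0.11259 + 0.00169 - 0.00000 + 0.00000 - 0.00000
= 0.88910.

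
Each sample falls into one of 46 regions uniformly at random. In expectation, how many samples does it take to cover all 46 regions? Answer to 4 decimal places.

203.1676

After k distinct regions have appeared, the next sample gives a new one with probability (46-k)/46, so the expected wait for the (k+1)-th is 46/(46-k).
E[T] = 46/46 + 46/45 + 46/44 + ... + 46/2 + 46/1 = 46·H_{46}.
H_{46} = 4.41669, so E[T] = 203.16761.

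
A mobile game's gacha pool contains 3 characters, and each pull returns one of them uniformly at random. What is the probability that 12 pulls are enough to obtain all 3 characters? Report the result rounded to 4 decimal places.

0.9769

Let A_i be the event that character i is missing after 12 pulls. By inclusion–exclusion on the A_i,
P(all seen) = Σ_{j=0}^{3} (-1)^j C(3,j)((3-j)/3)^12
= 1.00000 - 0.02312 + 0.00001 - 0.00000
= 0.97688.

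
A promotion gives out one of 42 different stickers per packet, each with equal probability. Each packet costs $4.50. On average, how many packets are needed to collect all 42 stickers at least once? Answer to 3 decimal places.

The wait to go from k to k+1 distinct stickers is geometric with mean 42/(42-k).
E[T] = 42/42 + 42/41 + 42/40 + ... + 42/2 + 42/1 = 42·H_{42}.
H_{42} = 4.3267, so E[T] = 181.7232.

181.723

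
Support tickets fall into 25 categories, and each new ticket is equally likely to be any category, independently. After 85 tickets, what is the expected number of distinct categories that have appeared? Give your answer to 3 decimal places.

24.222

For each category, P(seen in 85 tickets) = 1 - (24/25)^85 = 0.9689.
By linearity of expectation, E[distinct seen] = 25·(1 - (24/25)^85) = 24.2220.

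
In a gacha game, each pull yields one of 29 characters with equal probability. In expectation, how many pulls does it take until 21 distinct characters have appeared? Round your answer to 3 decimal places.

36.070

With k distinct characters already seen, the next new one arrives after an expected 29/(29-k) pulls.
Sum over k = 0,...,20: E = 29/29 + 29/28 + 29/27 + ... + 29/10 + 29/9 = 36.0701.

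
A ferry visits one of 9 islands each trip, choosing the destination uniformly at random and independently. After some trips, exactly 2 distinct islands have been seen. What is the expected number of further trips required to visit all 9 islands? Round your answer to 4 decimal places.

From k distinct to k+1 distinct takes on average 9/(9-k) trips.
Sum over k = 2,...,8: E = 9/7 + 9/6 + 9/5 + ... + 9/2 + 9/1 = 23.33571.

23.3357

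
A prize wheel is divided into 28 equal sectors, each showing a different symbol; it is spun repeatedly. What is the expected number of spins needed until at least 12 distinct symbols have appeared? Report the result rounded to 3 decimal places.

With k distinct symbols already seen, the next new one arrives after an expected 28/(28-k) spins.
Sum over k = 0,...,11: E = 28/28 + 28/27 + 28/26 + ... + 28/18 + 28/17 = 15.3004.

15.300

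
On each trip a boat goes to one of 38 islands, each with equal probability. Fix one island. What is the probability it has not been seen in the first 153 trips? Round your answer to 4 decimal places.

0.0169

Each trip misses the fixed island with probability (38-1)/38 = 37/38, independently.
P(still missing after 153) = (37/38)^153 = 0.01690.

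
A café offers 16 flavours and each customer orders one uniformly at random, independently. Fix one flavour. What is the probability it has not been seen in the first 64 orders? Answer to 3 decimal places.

On each order the fixed flavour fails to appear with probability 15/16.
P(still missing after 64) = (15/16)^64 = 0.0161.

0.016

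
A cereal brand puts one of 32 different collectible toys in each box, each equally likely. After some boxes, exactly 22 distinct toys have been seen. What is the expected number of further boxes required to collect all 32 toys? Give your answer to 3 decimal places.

93.727

The wait to go from k to k+1 distinct toys is geometric with mean 32/(32-k).
Sum over k = 22,...,31: E = 32/10 + 32/9 + 32/8 + ... + 32/2 + 32/1 = 93.7270.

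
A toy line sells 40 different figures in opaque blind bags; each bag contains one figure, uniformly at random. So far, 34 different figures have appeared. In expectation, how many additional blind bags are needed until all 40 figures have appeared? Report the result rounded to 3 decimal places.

98.000

With k distinct figures already seen, the next new one takes an expected 40/(40-k) blind bags.
Sum over k = 34,...,39: E = 40/6 + 40/5 + 40/4 + 40/3 + 40/2 + 40/1 = 98.0000.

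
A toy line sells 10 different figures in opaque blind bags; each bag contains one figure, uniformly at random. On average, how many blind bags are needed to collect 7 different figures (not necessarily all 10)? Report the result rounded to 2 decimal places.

With k distinct figures already seen, the next new one arrives after an expected 10/(10-k) blind bags.
Sum over k = 0,...,6: E = 10/10 + 10/9 + 10/8 + ... + 10/5 + 10/4 = 10.956.

10.96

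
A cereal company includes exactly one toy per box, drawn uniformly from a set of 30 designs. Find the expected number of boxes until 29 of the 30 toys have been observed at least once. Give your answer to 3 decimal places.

Going from k to k+1 distinct takes a geometric number of boxes with mean 30/(30-k).
Sum over k = 0,...,28: E = 30/30 + 30/29 + 30/28 + ... + 30/3 + 30/2 = 89.8496.

89.850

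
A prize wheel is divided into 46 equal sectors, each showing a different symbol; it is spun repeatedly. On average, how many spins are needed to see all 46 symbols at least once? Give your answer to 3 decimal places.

After k distinct symbols have appeared, the next spin gives a new one with probability (46-k)/46, so the expected wait for the (k+1)-th is 46/(46-k).
E[T] = 46/46 + 46/45 + 46/44 + ... + 46/2 + 46/1 = 46·H_{46}.
H_{46} = 4.4167, so E[T] = 203.1676.

203.168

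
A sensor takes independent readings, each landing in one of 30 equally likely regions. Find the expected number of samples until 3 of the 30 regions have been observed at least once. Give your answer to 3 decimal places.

With k distinct regions already seen, the next new one arrives after an expected 30/(30-k) samples.
Sum over k = 0,...,2: E = 30/30 + 30/29 + 30/28 = 3.1059.

3.106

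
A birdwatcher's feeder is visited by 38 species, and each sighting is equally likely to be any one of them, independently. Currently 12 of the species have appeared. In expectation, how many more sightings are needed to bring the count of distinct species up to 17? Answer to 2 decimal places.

7.94

With k distinct species already seen, the next new one takes an expected 38/(38-k) sightings.
Sum over k = 12,...,16: E = 38/26 + 38/25 + 38/24 + 38/23 + 38/22 = 7.944.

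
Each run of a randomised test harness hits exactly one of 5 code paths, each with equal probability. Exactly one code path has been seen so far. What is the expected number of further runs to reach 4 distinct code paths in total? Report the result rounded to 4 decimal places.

From k distinct to k+1 distinct takes on average 5/(5-k) runs.
Sum over k = 1,...,3: E = 5/4 + 5/3 + 5/2 = 5.41667.

5.4167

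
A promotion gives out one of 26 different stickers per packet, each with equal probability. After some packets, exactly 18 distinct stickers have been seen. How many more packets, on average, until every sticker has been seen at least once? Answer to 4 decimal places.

70.6643

The wait to go from k to k+1 distinct stickers is geometric with mean 26/(26-k).
Sum over k = 18,...,25: E = 26/8 + 26/7 + 26/6 + ... + 26/2 + 26/1 = 70.66429.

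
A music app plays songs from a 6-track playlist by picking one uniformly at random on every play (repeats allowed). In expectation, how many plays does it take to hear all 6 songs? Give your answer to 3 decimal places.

14.700

Split into phases: going from k distinct to k+1 distinct takes on average 6/(6-k) plays.
E[T] = 6/6 + 6/5 + 6/4 + 6/3 + 6/2 + 6/1 = 6·H_{6}.
H_{6} = 2.4500, so E[T] = 14.7000.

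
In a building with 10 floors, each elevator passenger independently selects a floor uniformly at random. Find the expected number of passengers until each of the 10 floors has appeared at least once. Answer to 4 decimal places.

Split into phases: going from k distinct to k+1 distinct takes on average 10/(10-k) passengers.
E[T] = 10/10 + 10/9 + 10/8 + ... + 10/2 + 10/1 = 10·H_{10}.
H_{10} = 2.92897, so E[T] = 29.28968.

29.2897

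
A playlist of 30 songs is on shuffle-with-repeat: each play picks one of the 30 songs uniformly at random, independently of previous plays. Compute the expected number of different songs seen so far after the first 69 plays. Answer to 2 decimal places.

For each song, P(seen in 69 plays) = 1 - (29/30)^69 = 0.904.
By linearity of expectation, E[distinct seen] = 30·(1 - (29/30)^69) = 27.108.

27.11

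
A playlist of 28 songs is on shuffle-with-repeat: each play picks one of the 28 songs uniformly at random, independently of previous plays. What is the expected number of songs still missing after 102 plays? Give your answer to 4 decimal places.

0.6857

For each song, P(unseen after 102) = (27/28)^102 = 0.02449.
By linearity of expectation, E[unseen] = 28·(27/28)^102 = 0.68571.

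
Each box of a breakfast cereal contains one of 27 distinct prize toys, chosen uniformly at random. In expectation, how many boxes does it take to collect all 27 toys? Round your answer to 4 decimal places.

105.0693

The wait to go from k to k+1 distinct toys is geometric with mean 27/(27-k).
E[T] = 27/27 + 27/26 + 27/25 + ... + 27/2 + 27/1 = 27·H_{27}.
H_{27} = 3.89146, so E[T] = 105.06933.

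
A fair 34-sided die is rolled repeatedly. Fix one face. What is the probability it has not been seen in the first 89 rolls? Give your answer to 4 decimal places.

0.0702

Each roll misses the fixed face with probability (34-1)/34 = 33/34, independently.
P(still missing after 89) = (33/34)^89 = 0.07016.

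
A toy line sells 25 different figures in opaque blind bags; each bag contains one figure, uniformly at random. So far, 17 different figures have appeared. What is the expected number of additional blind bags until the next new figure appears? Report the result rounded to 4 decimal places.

Each blind bag yields a new figure with probability (25-17)/25 = 8/25, so the wait is geometric with mean 25/8.
E = 25/8 = 3.12500.

3.1250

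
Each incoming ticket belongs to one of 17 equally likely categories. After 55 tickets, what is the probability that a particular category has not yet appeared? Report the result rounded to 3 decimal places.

On each ticket the fixed category fails to appear with probability 16/17.
P(still missing after 55) = (16/17)^55 = 0.0356.

0.036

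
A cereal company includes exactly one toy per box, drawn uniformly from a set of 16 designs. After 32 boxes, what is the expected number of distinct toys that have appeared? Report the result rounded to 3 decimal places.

13.971

For each toy, P(seen in 32 boxes) = 1 - (15/16)^32 = 0.8732.
By linearity of expectation, E[distinct seen] = 16·(1 - (15/16)^32) = 13.9714.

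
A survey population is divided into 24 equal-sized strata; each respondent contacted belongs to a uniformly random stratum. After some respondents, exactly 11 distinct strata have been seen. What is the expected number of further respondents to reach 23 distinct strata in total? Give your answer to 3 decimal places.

52.323

From k distinct to k+1 distinct takes on average 24/(24-k) respondents.
Sum over k = 11,...,22: E = 24/13 + 24/12 + 24/11 + ... + 24/3 + 24/2 = 52.3232.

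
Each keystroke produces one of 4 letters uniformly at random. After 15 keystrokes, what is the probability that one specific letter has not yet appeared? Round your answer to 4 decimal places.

0.0134

Each keystroke misses the fixed letter with probability (4-1)/4 = 3/4, independently.
P(still missing after 15) = (3/4)^15 = 0.01336.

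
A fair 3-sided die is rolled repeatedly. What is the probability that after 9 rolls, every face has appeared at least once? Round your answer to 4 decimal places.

0.9221

Let A_i be the event that face i is missing after 9 rolls. By inclusion–exclusion on the A_i,
P(all seen) = Σ_{j=0}^{3} (-1)^j C(3,j)((3-j)/3)^9
= 1.00000 - 0.07804 + 0.00015 - 0.00000
= 0.92212.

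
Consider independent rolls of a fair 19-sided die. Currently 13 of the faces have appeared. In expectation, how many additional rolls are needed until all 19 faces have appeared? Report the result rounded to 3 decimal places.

With k distinct faces already seen, the next new one takes an expected 19/(19-k) rolls.
Sum over k = 13,...,18: E = 19/6 + 19/5 + 19/4 + 19/3 + 19/2 + 19/1 = 46.5500.

46.550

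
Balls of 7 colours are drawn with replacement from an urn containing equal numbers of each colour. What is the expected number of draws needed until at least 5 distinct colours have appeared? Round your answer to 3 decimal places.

7.650

With k distinct colours already seen, the next new one arrives after an expected 7/(7-k) draws.
Sum over k = 0,...,4: E = 7/7 + 7/6 + 7/5 + 7/4 + 7/3 = 7.6500.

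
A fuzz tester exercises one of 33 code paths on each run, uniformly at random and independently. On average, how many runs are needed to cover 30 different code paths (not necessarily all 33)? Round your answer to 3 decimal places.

74.430

With k distinct code paths already seen, the next new one arrives after an expected 33/(33-k) runs.
Sum over k = 0,...,29: E = 33/33 + 33/32 + 33/31 + ... + 33/5 + 33/4 = 74.4303.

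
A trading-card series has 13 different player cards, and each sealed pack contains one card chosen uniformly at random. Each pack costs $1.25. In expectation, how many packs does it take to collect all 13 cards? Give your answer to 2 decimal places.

41.34

After k distinct cards have appeared, the next pack gives a new one with probability (13-k)/13, so the expected wait for the (k+1)-th is 13/(13-k).
E[T] = 13/13 + 13/12 + 13/11 + ... + 13/2 + 13/1 = 13·H_{13}.
H_{13} = 3.180, so E[T] = 41.342.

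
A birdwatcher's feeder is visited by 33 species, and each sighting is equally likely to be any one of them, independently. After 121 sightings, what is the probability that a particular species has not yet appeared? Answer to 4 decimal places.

0.0242

Each sighting misses the fixed species with probability (33-1)/33 = 32/33, independently.
P(still missing after 121) = (32/33)^121 = 0.02415.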